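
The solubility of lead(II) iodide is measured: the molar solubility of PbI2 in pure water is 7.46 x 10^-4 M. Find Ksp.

PbI2(s) ⇌ Pb^2+(aq) + 2 I^-(aq)
Let s = molar solubility. Then [Pb^2+] = s and [I^-] = 2s.
Ksp = [Pb^2+][I^-]^2
Substituting: Ksp = s(2s)^2 = 4s^3
With s = 7.46 x 10^-4: Ksp = 1.66 × 10^-9

Ksp = 1.66 × 10^-9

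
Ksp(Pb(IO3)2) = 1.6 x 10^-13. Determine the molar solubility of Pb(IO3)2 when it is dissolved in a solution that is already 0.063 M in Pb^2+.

Pb(IO3)2(s) ⇌ Pb^2+ + 2 IO3^-
Ksp = [Pb^2+][IO3^-]^2
Let s be the molar solubility in this solution. [Pb^2+] = 0.063 + s ≈ 0.063, [IO3^-] = 2s (common-ion effect: Pb^2+ is already 0.063 M).
Ksp ≈ 0.063 × (2s)^2
s = 8.0 x 10^-7 M
Check: s = 8.0 x 10^-7 ≪ 0.063, so the approximation is valid.

s = 8.0 × 10^-7 M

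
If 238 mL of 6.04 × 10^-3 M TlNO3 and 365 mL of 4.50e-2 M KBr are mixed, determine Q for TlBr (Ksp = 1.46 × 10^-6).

Total volume = 238 + 365 = 603 mL.
[Tl^+] = 6.04 x 10^-3 × (238/603) = 2.384 × 10^-3 M
[Br^-] = 4.50 × 10^-2 × (365/603) = 2.724 x 10^-2 M
TlBr(s) <=> Tl^+(aq) + Br^-(aq), so Q = [Tl^+][Br^-]
Q = (2.384 x 10^-3)(2.724 × 10^-2) = 6.49 x 10^-5
Q > Ksp, so TlBr will precipitate.

6.49 × 10^-5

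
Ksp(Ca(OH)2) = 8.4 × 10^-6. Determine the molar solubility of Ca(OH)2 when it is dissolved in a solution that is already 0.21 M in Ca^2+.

s = 3.2 × 10^-3 M

Ca(OH)2(s) ⇌ Ca^2+(aq) + 2 OH^-(aq)
Ksp = [Ca^2+][OH^-]^2
Let s be the molar solubility in this solution. [Ca^2+] = 0.21 + s ≈ 0.21, [OH^-] = 2s (since the Ca^2+ already present dominates).
Ksp ≈ 0.21 × (2s)^2
s = 3.2 × 10^-3 M
Check: s = 3.2 × 10^-3 ≪ 0.21, so the approximation is valid.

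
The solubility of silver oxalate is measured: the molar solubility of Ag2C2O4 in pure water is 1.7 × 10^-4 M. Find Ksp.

Ksp = 2.0 × 10^-11

Ag2C2O4(s) ⇌ 2 Ag^+ + C2O4^2-
For each mole of Ag2C2O4 that dissolves: [Ag^+] = 2s, [C2O4^2-] = s.
Ksp = [Ag^+]^2[C2O4^2-]
So Ksp = (2s)^2 × s = 4s^3
With s = 1.7 × 10^-4: Ksp = 2.0 x 10^-11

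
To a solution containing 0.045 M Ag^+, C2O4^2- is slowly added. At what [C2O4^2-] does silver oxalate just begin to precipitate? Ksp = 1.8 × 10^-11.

Ag2C2O4(s) ⇌ 2 Ag^+(aq) + C2O4^2-(aq)
Ksp = [Ag^+]^2[C2O4^2-]
Precipitation begins when Q = Ksp. With [Ag^+] = 0.045 M:
1.8 × 10^-11 = (0.045)^2 × [C2O4^2-]
[C2O4^2-] = (1.8 × 10^-11 / 2.03 x 10^-3) = 8.9 x 10^-9 M

8.9 x 10^-9 M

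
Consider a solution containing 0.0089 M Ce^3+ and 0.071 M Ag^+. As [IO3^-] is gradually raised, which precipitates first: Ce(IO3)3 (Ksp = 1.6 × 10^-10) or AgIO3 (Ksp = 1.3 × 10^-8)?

AgIO3

Each salt begins to precipitate when Q = Ksp, i.e. when [IO3^-] reaches its threshold.
For Ce(IO3)3: 1.6 × 10^-10 = 0.0089 × [IO3^-]^3  ⇒  [IO3^-] = 2.6 × 10^-3 M.
For AgIO3: 1.3 × 10^-8 = 0.071 × [IO3^-]  ⇒  [IO3^-] = 1.8 × 10^-7 M.
The salt with the lower threshold [IO3^-] precipitates first: AgIO3.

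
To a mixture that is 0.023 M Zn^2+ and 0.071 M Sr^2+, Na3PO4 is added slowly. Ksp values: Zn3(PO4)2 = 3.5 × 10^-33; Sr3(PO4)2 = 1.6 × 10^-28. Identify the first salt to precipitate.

Zn3(PO4)2

Each salt begins to precipitate when Q = Ksp, i.e. when [PO4^3-] reaches its threshold.
For Zn3(PO4)2: 3.5 × 10^-33 = (0.023)^3 × [PO4^3-]^2  ⇒  [PO4^3-] = 1.7 × 10^-14 M.
For Sr3(PO4)2: 1.6 × 10^-28 = (0.071)^3 × [PO4^3-]^2  ⇒  [PO4^3-] = 6.7 x 10^-13 M.
The salt with the lower threshold [PO4^3-] precipitates first: Zn3(PO4)2.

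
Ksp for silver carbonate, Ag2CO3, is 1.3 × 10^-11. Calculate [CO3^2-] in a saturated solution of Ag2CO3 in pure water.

[CO3^2-] ≈ 1.5 x 10^-4 M

Ag2CO3(s) <=> 2 Ag^+(aq) + CO3^2-(aq)
Ksp = [Ag^+]^2[CO3^2-]
Let s = molar solubility. Then [Ag^+] = 2s and [CO3^2-] = s.
Ksp = (2s)^2s = 4s^3
Solving, s = (1.3 × 10^-11/4)^(1/3) = 1.48 × 10^-4 M
[CO3^2-] = s = 1.5 × 10^-4 M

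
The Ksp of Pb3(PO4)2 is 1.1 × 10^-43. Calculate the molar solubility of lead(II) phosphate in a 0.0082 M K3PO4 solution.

Pb3(PO4)2(s) ⇌ 3 Pb^2+ + 2 PO4^3-
Ksp = [Pb^2+]^3[PO4^3-]^2
Let s be the molar solubility in this solution. [Pb^2+] = 3s, [PO4^3-] = 0.0082 + 2s ≈ 0.0082 (since PO4^3- from K3PO4 dominates).
Ksp ≈ (3s)^3 × (0.0082)^2
s = 3.9 × 10^-14 M
Check: 2s = 7.9 x 10^-14 ≪ 0.0082, so the approximation is valid.

s = 3.9 x 10^-14 M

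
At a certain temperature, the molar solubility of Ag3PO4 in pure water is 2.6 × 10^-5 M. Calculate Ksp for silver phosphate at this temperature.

1.2 × 10^-17

Ag3PO4(s) <=> 3 Ag^+ + PO4^3-
With molar solubility s: [Ag^+] = 3s, [PO4^3-] = s.
Ksp = [Ag^+]^3[PO4^3-]
Substituting: Ksp = (3s)^3s = 27s^4
With s = 2.6 x 10^-5: Ksp = 1.2 × 10^-17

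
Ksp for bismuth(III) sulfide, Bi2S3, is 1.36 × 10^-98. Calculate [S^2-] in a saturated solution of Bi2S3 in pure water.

[S^2-] = 3.14 × 10^-20 M

Bi2S3(s) <=> 2 Bi^3+(aq) + 3 S^2-(aq)
Ksp = [Bi^3+]^2[S^2-]^3
Let s = molar solubility. Then [Bi^3+] = 2s and [S^2-] = 3s.
So Ksp = (2s)^2 × (3s)^3 = 108s^5
Solving, s = (1.36 × 10^-98/108)^(1/5) = 1.047 × 10^-20 M
[S^2-] = 3s = 3.14 × 10^-20 M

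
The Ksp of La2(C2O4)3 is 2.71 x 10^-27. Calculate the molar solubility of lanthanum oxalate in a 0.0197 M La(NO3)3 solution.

La2(C2O4)3(s) ⇌ 2 La^3+ + 3 C2O4^2-
Ksp = [La^3+]^2[C2O4^2-]^3
If s mol/L dissolves here, [La^3+] = 0.0197 + 2s ≈ 0.0197, [C2O4^2-] = 3s (Ksp is small, so little additional dissolves).
Ksp ≈ (0.0197)^2 × (3s)^3
s = 6.37 × 10^-9 M
Check: 2s = 1.3 × 10^-8 ≪ 0.0197, so the approximation is valid.

s = 6.37e-9 M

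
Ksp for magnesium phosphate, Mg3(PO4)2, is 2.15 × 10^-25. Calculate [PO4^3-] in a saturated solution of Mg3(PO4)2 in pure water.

Mg3(PO4)2(s) ⇌ 3 Mg^2+(aq) + 2 PO4^3-(aq)
Ksp = [Mg^2+]^3[PO4^3-]^2
If s mol/L of Mg3(PO4)2 dissolves, [Mg^2+] = 3s and [PO4^3-] = 2s.
Ksp = (3s)^3(2s)^2 = 108s^5
Solving, s = (2.15 × 10^-25/108)^(1/5) = 4.569 x 10^-6 M
[PO4^3-] = 2s = 9.14 × 10^-6 M

9.14e-6 M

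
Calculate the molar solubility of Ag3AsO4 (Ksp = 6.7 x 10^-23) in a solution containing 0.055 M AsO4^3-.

s = 3.6e-8 M

Ag3AsO4(s) <=> 3 Ag^+ + AsO4^3-
Ksp = [Ag^+]^3[AsO4^3-]
Let s be the molar solubility in this solution. [Ag^+] = 3s, [AsO4^3-] = 0.055 + s ≈ 0.055 (common-ion effect: AsO4^3- is already 0.055 M).
Ksp ≈ (3s)^3 × 0.055
s = 3.6 x 10^-8 M
Check: s = 3.6 × 10^-8 ≪ 0.055, so the approximation is valid.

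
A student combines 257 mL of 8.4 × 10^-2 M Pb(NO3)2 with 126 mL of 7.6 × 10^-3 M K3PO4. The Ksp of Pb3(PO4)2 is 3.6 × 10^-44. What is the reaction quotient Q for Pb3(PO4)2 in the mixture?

Total volume = 257 + 126 = 383 mL.
[Pb^2+] = 8.4 × 10^-2 × (257/383) = 5.64 × 10^-2 M
[PO4^3-] = 7.6 x 10^-3 × (126/383) = 2.50 × 10^-3 M
Pb3(PO4)2(s) ⇌ 3 Pb^2+(aq) + 2 PO4^3-(aq), so Q = [Pb^2+]^3[PO4^3-]^2
Q = (5.64 x 10^-2)^3(2.50 x 10^-3)^2 = 1.1 × 10^-9
Q > Ksp, so Pb3(PO4)2 will precipitate.

Q ≈ 1.1 × 10^-9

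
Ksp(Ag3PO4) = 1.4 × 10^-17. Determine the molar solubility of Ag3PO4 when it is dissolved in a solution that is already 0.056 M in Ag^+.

Ag3PO4(s) ⇌ 3 Ag^+ + PO4^3-
Ksp = [Ag^+]^3[PO4^3-]
If s mol/L dissolves here, [Ag^+] = 0.056 + 3s ≈ 0.056, [PO4^3-] = s (Ksp is small, so little additional dissolves).
Ksp ≈ (0.056)^3 × s
s = 8.0 × 10^-14 M
Check: 3s = 2.4 × 10^-13 ≪ 0.056, so the approximation is valid.

s = 8.0 × 10^-14 M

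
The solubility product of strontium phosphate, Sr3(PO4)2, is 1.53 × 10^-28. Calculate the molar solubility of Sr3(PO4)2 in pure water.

1.07e-6 M

Sr3(PO4)2(s) ⇌ 3 Sr^2+(aq) + 2 PO4^3-(aq)
Ksp = [Sr^2+]^3[PO4^3-]^2
For each mole of Sr3(PO4)2 that dissolves: [Sr^2+] = 3s, [PO4^3-] = 2s.
Ksp = (3s)^3(2s)^2 = 108s^5
Solving, s = (1.53 × 10^-28/108)^(1/5) = 1.07 × 10^-6 M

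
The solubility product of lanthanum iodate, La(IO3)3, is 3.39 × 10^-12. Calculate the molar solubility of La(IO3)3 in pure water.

5.95 x 10^-4 M

La(IO3)3(s) <=> La^3+(aq) + 3 IO3^-(aq)
Ksp = [La^3+][IO3^-]^3
For each mole of La(IO3)3 that dissolves: [La^3+] = s, [IO3^-] = 3s.
Substituting: Ksp = s(3s)^3 = 27s^4
s = (3.39 × 10^-12 / 27)^(1/4) = 5.95 x 10^-4 M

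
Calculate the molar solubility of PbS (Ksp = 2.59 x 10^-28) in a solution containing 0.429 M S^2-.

s = 6.04 × 10^-28 M

PbS(s) <=> Pb^2+(aq) + S^2-(aq)
Ksp = [Pb^2+][S^2-]
If s mol/L dissolves here, [Pb^2+] = s, [S^2-] = 0.429 + s ≈ 0.429 (Ksp is small, so little additional dissolves).
Ksp ≈ s × 0.429
s = 6.04 x 10^-28 M
Check: s = 6.0 x 10^-28 ≪ 0.429, so the approximation is valid.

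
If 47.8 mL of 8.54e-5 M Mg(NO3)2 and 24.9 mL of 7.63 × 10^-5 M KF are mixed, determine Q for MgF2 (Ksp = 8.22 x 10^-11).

Total volume = 47.8 + 24.9 = 72.7 mL.
[Mg^2+] = 8.54 × 10^-5 × (47.8/72.7) = 5.615 x 10^-5 M
[F^-] = 7.63 × 10^-5 × (24.9/72.7) = 2.613 × 10^-5 M
MgF2(s) ⇌ Mg^2+(aq) + 2 F^-(aq), so Q = [Mg^2+][F^-]^2
Q = (5.615 x 10^-5)(2.613 × 10^-5)^2 = 3.83 x 10^-14
Q < Ksp, so no precipitate of MgF2 forms.

3.83 × 10^-14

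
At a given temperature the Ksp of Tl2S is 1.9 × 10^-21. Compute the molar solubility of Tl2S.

Tl2S(s) <=> 2 Tl^+(aq) + S^2-(aq)
Ksp = [Tl^+]^2[S^2-]
For each mole of Tl2S that dissolves: [Tl^+] = 2s, [S^2-] = s.
So Ksp = (2s)^2 × s = 4s^3
s^3 = 1.9 × 10^-21 / 4, so s = 7.8 × 10^-8 M

s ≈ 7.8 × 10^-8 M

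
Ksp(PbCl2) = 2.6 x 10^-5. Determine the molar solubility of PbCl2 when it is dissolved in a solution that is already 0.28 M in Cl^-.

PbCl2(s) ⇌ Pb^2+(aq) + 2 Cl^-(aq)
Ksp = [Pb^2+][Cl^-]^2
Let s be the molar solubility in this solution. [Pb^2+] = s, [Cl^-] = 0.28 + 2s ≈ 0.28 (Ksp is small, so little additional dissolves).
Ksp ≈ s × (0.28)^2
s = 3.3 × 10^-4 M
Check: 2s = 6.6 x 10^-4 ≪ 0.28, so the approximation is valid.

3.3e-4 M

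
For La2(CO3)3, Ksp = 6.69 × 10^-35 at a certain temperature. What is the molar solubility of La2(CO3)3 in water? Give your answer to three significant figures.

La2(CO3)3(s) ⇌ 2 La^3+(aq) + 3 CO3^2-(aq)
Ksp = [La^3+]^2[CO3^2-]^3
With molar solubility s: [La^3+] = 2s, [CO3^2-] = 3s.
Ksp = (2s)^2(3s)^3 = 108s^5
s = (6.69 × 10^-35 / 108)^(1/5) = 5.73 × 10^-8 M

s ≈ 5.73e-8 M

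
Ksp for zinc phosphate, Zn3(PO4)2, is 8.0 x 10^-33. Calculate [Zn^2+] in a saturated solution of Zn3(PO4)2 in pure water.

Zn3(PO4)2(s) ⇌ 3 Zn^2+ + 2 PO4^3-
Ksp = [Zn^2+]^3[PO4^3-]^2
With molar solubility s: [Zn^2+] = 3s, [PO4^3-] = 2s.
Substituting: Ksp = (3s)^3(2s)^2 = 108s^5
Solving, s = (8.0 x 10^-33/108)^(1/5) = 1.49 × 10^-7 M
[Zn^2+] = 3s = 4.5 × 10^-7 M

4.5 × 10^-7 M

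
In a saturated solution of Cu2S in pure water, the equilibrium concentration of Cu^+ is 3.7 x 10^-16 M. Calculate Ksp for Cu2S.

Cu2S(s) ⇌ 2 Cu^+ + S^2-
Stoichiometry gives [S^2-] = (1/2)[Cu^+] = 1.85 x 10^-16 M.
Ksp = [Cu^+]^2[S^2-]
Ksp = (3.7 x 10^-16)^2 × 1.85 x 10^-16 = 2.5 × 10^-47

Ksp = 2.5 x 10^-47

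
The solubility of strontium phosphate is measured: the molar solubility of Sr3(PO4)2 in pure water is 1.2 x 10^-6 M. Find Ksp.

Ksp ≈ 2.7 × 10^-28

Sr3(PO4)2(s) ⇌ 3 Sr^2+(aq) + 2 PO4^3-(aq)
For each mole of Sr3(PO4)2 that dissolves: [Sr^2+] = 3s, [PO4^3-] = 2s.
Ksp = [Sr^2+]^3[PO4^3-]^2
So Ksp = (3s)^3 × (2s)^2 = 108s^5
With s = 1.2 × 10^-6: Ksp = 2.7 × 10^-28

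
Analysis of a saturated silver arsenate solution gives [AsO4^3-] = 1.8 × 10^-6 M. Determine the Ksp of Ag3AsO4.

Ag3AsO4(s) ⇌ 3 Ag^+ + AsO4^3-
Stoichiometry gives [Ag^+] = (3/1)[AsO4^3-] = 5.40 x 10^-6 M.
Ksp = [Ag^+]^3[AsO4^3-]
Ksp = (5.40 × 10^-6)^3 × 1.8 × 10^-6 = 2.8 × 10^-22

Ksp ≈ 2.8 × 10^-22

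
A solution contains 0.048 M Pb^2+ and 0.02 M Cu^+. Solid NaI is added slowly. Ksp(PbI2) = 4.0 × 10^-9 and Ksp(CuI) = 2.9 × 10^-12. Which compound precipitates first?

Precipitation of each salt starts when its ion product equals its Ksp.
For PbI2: 4.0 × 10^-9 = 0.048 × [I^-]^2  ⇒  [I^-] = 2.9 × 10^-4 M.
For CuI: 2.9 × 10^-12 = 0.02 × [I^-]  ⇒  [I^-] = 1.5 x 10^-10 M.
The salt with the lower threshold [I^-] precipitates first: CuI.

CuI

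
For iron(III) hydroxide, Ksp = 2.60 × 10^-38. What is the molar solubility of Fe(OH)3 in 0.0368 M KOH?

Fe(OH)3(s) ⇌ Fe^3+ + 3 OH^-
Ksp = [Fe^3+][OH^-]^3
If s mol/L dissolves here, [Fe^3+] = s, [OH^-] = 0.0368 + 3s ≈ 0.0368 (since OH^- from KOH dominates).
Ksp ≈ s × (0.0368)^3
s = 5.22 × 10^-34 M
Check: 3s = 1.6 × 10^-33 ≪ 0.0368, so the approximation is valid.

s = 5.22 x 10^-34 M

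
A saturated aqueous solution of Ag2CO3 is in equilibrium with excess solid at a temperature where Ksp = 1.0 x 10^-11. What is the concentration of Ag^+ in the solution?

2.7 x 10^-4 M

Ag2CO3(s) ⇌ 2 Ag^+(aq) + CO3^2-(aq)
Ksp = [Ag^+]^2[CO3^2-]
For each mole of Ag2CO3 that dissolves: [Ag^+] = 2s, [CO3^2-] = s.
Ksp = (2s)^2s = 4s^3
s = (1.0 x 10^-11 / 4)^(1/3) = 1.36 x 10^-4 M
[Ag^+] = 2s = 2.7 x 10^-4 M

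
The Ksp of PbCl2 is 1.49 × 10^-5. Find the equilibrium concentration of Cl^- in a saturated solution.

PbCl2(s) <=> Pb^2+(aq) + 2 Cl^-(aq)
Ksp = [Pb^2+][Cl^-]^2
With molar solubility s: [Pb^2+] = s, [Cl^-] = 2s.
Substituting: Ksp = s(2s)^2 = 4s^3
s^3 = 1.49 × 10^-5 / 4, so s = 1.550 × 10^-2 M
[Cl^-] = 2s = 3.10 x 10^-2 M

3.10 × 10^-2 M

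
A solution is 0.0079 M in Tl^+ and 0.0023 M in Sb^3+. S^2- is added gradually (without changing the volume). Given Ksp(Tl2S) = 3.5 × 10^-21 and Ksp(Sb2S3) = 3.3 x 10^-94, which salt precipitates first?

Precipitation of each salt starts when its ion product equals its Ksp.
For Tl2S: 3.5 × 10^-21 = (0.0079)^2 × [S^2-]  ⇒  [S^2-] = 5.6 × 10^-17 M.
For Sb2S3: 3.3 x 10^-94 = (0.0023)^2 × [S^2-]^3  ⇒  [S^2-] = 4.0 x 10^-30 M.
The salt with the lower threshold [S^2-] precipitates first: Sb2S3.

Sb2S3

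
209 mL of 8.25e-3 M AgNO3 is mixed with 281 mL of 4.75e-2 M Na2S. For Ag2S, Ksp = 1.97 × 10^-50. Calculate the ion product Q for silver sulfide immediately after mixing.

Q ≈ 3.37 × 10^-7

Total volume = 209 + 281 = 490 mL.
[Ag^+] = 8.25 × 10^-3 × (209/490) = 3.519 × 10^-3 M
[S^2-] = 4.75 × 10^-2 × (281/490) = 2.724 x 10^-2 M
Ag2S(s) ⇌ 2 Ag^+(aq) + S^2-(aq), so Q = [Ag^+]^2[S^2-]
Q = (3.519 x 10^-3)^2(2.724 × 10^-2) = 3.37 × 10^-7
Q > Ksp, so Ag2S will precipitate.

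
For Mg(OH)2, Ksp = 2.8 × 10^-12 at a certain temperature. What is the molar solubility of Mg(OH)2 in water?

Mg(OH)2(s) ⇌ Mg^2+(aq) + 2 OH^-(aq)
Ksp = [Mg^2+][OH^-]^2
If s mol/L of Mg(OH)2 dissolves, [Mg^2+] = s and [OH^-] = 2s.
Substituting: Ksp = s(2s)^2 = 4s^3
s = (2.8 × 10^-12 / 4)^(1/3) = 8.9 × 10^-5 M

s ≈ 8.9 × 10^-5 M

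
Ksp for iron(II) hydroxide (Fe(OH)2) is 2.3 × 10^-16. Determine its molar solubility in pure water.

3.9 × 10^-6 M

Fe(OH)2(s) ⇌ Fe^2+(aq) + 2 OH^-(aq)
Ksp = [Fe^2+][OH^-]^2
For each mole of Fe(OH)2 that dissolves: [Fe^2+] = s, [OH^-] = 2s.
So Ksp = s × (2s)^2 = 4s^3
s = (2.3 × 10^-16 / 4)^(1/3) = 3.9 × 10^-6 M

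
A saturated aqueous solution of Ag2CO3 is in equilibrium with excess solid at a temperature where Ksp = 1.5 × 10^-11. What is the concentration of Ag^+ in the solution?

3.1e-4 M

Ag2CO3(s) ⇌ 2 Ag^+ + CO3^2-
Ksp = [Ag^+]^2[CO3^2-]
With molar solubility s: [Ag^+] = 2s, [CO3^2-] = s.
Substituting: Ksp = (2s)^2s = 4s^3
s = (1.5 × 10^-11 / 4)^(1/3) = 1.55 x 10^-4 M
[Ag^+] = 2s = 3.1 x 10^-4 M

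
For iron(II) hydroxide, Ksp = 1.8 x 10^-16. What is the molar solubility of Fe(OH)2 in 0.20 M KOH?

s = 4.5e-15 M

Fe(OH)2(s) ⇌ Fe^2+ + 2 OH^-
Ksp = [Fe^2+][OH^-]^2
Let s = moles of Fe(OH)2 that dissolve per litre. [Fe^2+] = s, [OH^-] = 0.20 + 2s ≈ 0.20 (common-ion effect: OH^- is already 0.20 M).
Ksp ≈ s × (0.20)^2
s = 4.5 x 10^-15 M
Check: 2s = 9.0 × 10^-15 ≪ 0.20, so the approximation is valid.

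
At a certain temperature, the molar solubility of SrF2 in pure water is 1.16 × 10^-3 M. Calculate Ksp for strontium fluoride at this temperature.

SrF2(s) ⇌ Sr^2+ + 2 F^-
Let s = molar solubility. Then [Sr^2+] = s and [F^-] = 2s.
Ksp = [Sr^2+][F^-]^2
Substituting: Ksp = s(2s)^2 = 4s^3
Ksp = 4 × (1.16 × 10^-3)^3 = 6.24 × 10^-9

6.24 x 10^-9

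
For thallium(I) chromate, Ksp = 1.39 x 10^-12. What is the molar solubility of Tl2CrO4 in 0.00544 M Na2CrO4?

s ≈ 7.99 x 10^-6 M

Tl2CrO4(s) <=> 2 Tl^+(aq) + CrO4^2-(aq)
Ksp = [Tl^+]^2[CrO4^2-]
If s mol/L dissolves here, [Tl^+] = 2s, [CrO4^2-] = 0.00544 + s ≈ 0.00544 (Ksp is small, so little additional dissolves).
Ksp ≈ (2s)^2 × 0.00544
s = 7.99 × 10^-6 M
Check: s = 8.0 × 10^-6 ≪ 0.00544, so the approximation is valid.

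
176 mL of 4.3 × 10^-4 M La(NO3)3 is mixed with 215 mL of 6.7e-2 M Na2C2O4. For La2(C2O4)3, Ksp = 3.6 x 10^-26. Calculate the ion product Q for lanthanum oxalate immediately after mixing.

Q ≈ 1.9e-12

Total volume = 176 + 215 = 391 mL.
[La^3+] = 4.3 × 10^-4 × (176/391) = 1.94 × 10^-4 M
[C2O4^2-] = 6.7 × 10^-2 × (215/391) = 3.68 x 10^-2 M
La2(C2O4)3(s) ⇌ 2 La^3+(aq) + 3 C2O4^2-(aq), so Q = [La^3+]^2[C2O4^2-]^3
Q = (1.94 x 10^-4)^2(3.68 × 10^-2)^3 = 1.9 x 10^-12
Q > Ksp, so La2(C2O4)3 will precipitate.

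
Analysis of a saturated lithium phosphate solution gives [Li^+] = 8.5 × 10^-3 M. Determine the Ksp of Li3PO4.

Ksp ≈ 1.7 x 10^-9

Li3PO4(s) ⇌ 3 Li^+ + PO4^3-
Stoichiometry gives [PO4^3-] = (1/3)[Li^+] = 2.83 × 10^-3 M.
Ksp = [Li^+]^3[PO4^3-]
Ksp = (8.5 × 10^-3)^3 × 2.83 × 10^-3 = 1.7 × 10^-9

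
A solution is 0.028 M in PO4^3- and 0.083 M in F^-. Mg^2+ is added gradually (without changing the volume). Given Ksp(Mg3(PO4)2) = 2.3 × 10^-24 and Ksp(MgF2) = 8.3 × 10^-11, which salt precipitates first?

MgF2

Each salt begins to precipitate when Q = Ksp, i.e. when [Mg^2+] reaches its threshold.
For Mg3(PO4)2: 2.3 × 10^-24 = (0.028)^2 × [Mg^2+]^3  ⇒  [Mg^2+] = 1.4 × 10^-7 M.
For MgF2: 8.3 × 10^-11 = (0.083)^2 × [Mg^2+]  ⇒  [Mg^2+] = 1.2 x 10^-8 M.
The salt with the lower threshold [Mg^2+] precipitates first: MgF2.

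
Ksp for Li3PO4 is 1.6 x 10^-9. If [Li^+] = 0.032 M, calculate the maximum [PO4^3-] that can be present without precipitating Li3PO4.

Li3PO4(s) ⇌ 3 Li^+ + PO4^3-
Ksp = [Li^+]^3[PO4^3-]
Precipitation begins when Q = Ksp. With [Li^+] = 0.032 M:
1.6 x 10^-9 = (0.032)^3 × [PO4^3-]
[PO4^3-] = (1.6 x 10^-9 / 3.28 × 10^-5) = 4.9 × 10^-5 M

4.9e-5 M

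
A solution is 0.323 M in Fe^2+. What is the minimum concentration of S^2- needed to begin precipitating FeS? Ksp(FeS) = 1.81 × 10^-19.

5.60e-19 M

FeS(s) <=> Fe^2+ + S^2-
Ksp = [Fe^2+][S^2-]
Precipitation begins when Q = Ksp. With [Fe^2+] = 0.323 M:
1.81 × 10^-19 = (0.323) × [S^2-]
[S^2-] = (1.81 × 10^-19 / 3.23 × 10^-1) = 5.60 x 10^-19 M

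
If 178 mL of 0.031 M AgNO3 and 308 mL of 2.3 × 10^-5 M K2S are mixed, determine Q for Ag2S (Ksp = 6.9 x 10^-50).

Q ≈ 1.9 × 10^-9

Total volume = 178 + 308 = 486 mL.
[Ag^+] = 3.1 × 10^-2 × (178/486) = 1.14 × 10^-2 M
[S^2-] = 2.3 × 10^-5 × (308/486) = 1.46 × 10^-5 M
Ag2S(s) <=> 2 Ag^+(aq) + S^2-(aq), so Q = [Ag^+]^2[S^2-]
Q = (1.14 × 10^-2)^2(1.46 x 10^-5) = 1.9 x 10^-9
Q > Ksp, so Ag2S will precipitate.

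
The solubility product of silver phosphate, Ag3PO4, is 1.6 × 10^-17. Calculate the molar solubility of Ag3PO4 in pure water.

Ag3PO4(s) ⇌ 3 Ag^+(aq) + PO4^3-(aq)
Ksp = [Ag^+]^3[PO4^3-]
For each mole of Ag3PO4 that dissolves: [Ag^+] = 3s, [PO4^3-] = s.
So Ksp = (3s)^3 × s = 27s^4
s^4 = 1.6 × 10^-17 / 27, so s = 2.8 × 10^-5 M

s = 2.8 × 10^-5 M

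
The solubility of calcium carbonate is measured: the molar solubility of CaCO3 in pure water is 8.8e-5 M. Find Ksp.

7.7e-9

CaCO3(s) <=> Ca^2+ + CO3^2-
If s mol/L of CaCO3 dissolves, [Ca^2+] = s and [CO3^2-] = s.
Ksp = [Ca^2+][CO3^2-]
Ksp = s^2
With s = 8.8 x 10^-5: Ksp = 7.7 × 10^-9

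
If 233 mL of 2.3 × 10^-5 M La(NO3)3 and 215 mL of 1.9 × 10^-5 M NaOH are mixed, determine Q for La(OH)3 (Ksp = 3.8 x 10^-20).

Q = 9.1 x 10^-21

Total volume = 233 + 215 = 448 mL.
[La^3+] = 2.3 × 10^-5 × (233/448) = 1.20 × 10^-5 M
[OH^-] = 1.9 x 10^-5 × (215/448) = 9.12 x 10^-6 M
La(OH)3(s) ⇌ La^3+(aq) + 3 OH^-(aq), so Q = [La^3+][OH^-]^3
Q = (1.20 × 10^-5)(9.12 × 10^-6)^3 = 9.1 × 10^-21
Q < Ksp, so no precipitate of La(OH)3 forms.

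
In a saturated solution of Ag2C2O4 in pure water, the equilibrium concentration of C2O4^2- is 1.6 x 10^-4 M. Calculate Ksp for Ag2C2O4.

Ag2C2O4(s) ⇌ 2 Ag^+(aq) + C2O4^2-(aq)
Stoichiometry gives [Ag^+] = (2/1)[C2O4^2-] = 3.20 x 10^-4 M.
Ksp = [Ag^+]^2[C2O4^2-]
Ksp = (3.20 × 10^-4)^2 × 1.6 x 10^-4 = 1.6 x 10^-11

1.6 × 10^-11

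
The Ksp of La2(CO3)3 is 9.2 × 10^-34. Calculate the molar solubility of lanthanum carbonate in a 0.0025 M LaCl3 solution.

s = 1.8 × 10^-10 M

La2(CO3)3(s) ⇌ 2 La^3+(aq) + 3 CO3^2-(aq)
Ksp = [La^3+]^2[CO3^2-]^3
Let s = moles of La2(CO3)3 that dissolve per litre. [La^3+] = 0.0025 + 2s ≈ 0.0025, [CO3^2-] = 3s (Ksp is small, so little additional dissolves).
Ksp ≈ (0.0025)^2 × (3s)^3
s = 1.8 x 10^-10 M
Check: 2s = 3.5 × 10^-10 ≪ 0.0025, so the approximation is valid.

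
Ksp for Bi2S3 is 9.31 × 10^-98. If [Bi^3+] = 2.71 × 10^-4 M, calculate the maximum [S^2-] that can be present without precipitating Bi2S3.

Bi2S3(s) <=> 2 Bi^3+ + 3 S^2-
Ksp = [Bi^3+]^2[S^2-]^3
Precipitation begins when Q = Ksp. With [Bi^3+] = 2.71 × 10^-4 M:
9.31 × 10^-98 = (2.71 × 10^-4)^2 × [S^2-]^3
[S^2-] = (9.31 × 10^-98 / 7.344 × 10^-8)^(1/3) = 1.08 × 10^-30 M

1.08e-30 M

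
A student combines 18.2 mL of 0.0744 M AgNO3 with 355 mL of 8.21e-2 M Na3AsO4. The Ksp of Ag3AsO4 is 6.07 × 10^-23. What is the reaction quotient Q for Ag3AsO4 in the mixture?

Q ≈ 3.73e-9

Total volume = 18.2 + 355 = 373.2 mL.
[Ag^+] = 7.44 x 10^-2 × (18.2/373.2) = 3.628 × 10^-3 M
[AsO4^3-] = 8.21 x 10^-2 × (355/373.2) = 7.810 × 10^-2 M
Ag3AsO4(s) ⇌ 3 Ag^+(aq) + AsO4^3-(aq), so Q = [Ag^+]^3[AsO4^3-]
Q = (3.628 × 10^-3)^3(7.810 × 10^-2) = 3.73 × 10^-9
Q > Ksp, so Ag3AsO4 will precipitate.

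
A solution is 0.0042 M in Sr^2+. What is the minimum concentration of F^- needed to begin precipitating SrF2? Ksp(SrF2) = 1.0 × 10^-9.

[F^-] = 4.9 × 10^-4 M

SrF2(s) <=> Sr^2+(aq) + 2 F^-(aq)
Ksp = [Sr^2+][F^-]^2
Precipitation begins when Q = Ksp. With [Sr^2+] = 0.0042 M:
1.0 × 10^-9 = (0.0042) × [F^-]^2
[F^-] = (1.0 × 10^-9 / 4.2 × 10^-3)^(1/2) = 4.9 × 10^-4 M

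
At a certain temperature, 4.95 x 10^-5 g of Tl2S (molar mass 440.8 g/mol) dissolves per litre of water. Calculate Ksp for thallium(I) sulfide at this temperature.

Ksp ≈ 5.66e-21

Molar solubility s = (4.95 × 10^-5 g/L) / (440.8 g/mol) = 1.123 × 10^-7 M.
Tl2S(s) <=> 2 Tl^+ + S^2-
If s mol/L of Tl2S dissolves, [Tl^+] = 2s and [S^2-] = s.
Ksp = [Tl^+]^2[S^2-]
Ksp = (2s)^2s = 4s^3
With s = 1.123 × 10^-7: Ksp = 5.66 x 10^-21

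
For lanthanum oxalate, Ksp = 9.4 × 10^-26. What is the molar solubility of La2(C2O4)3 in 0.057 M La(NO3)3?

s = 1.0e-8 M

La2(C2O4)3(s) <=> 2 La^3+(aq) + 3 C2O4^2-(aq)
Ksp = [La^3+]^2[C2O4^2-]^3
If s mol/L dissolves here, [La^3+] = 0.057 + 2s ≈ 0.057, [C2O4^2-] = 3s (common-ion effect: La^3+ is already 0.057 M).
Ksp ≈ (0.057)^2 × (3s)^3
s = 1.0 × 10^-8 M
Check: 2s = 2.0 x 10^-8 ≪ 0.057, so the approximation is valid.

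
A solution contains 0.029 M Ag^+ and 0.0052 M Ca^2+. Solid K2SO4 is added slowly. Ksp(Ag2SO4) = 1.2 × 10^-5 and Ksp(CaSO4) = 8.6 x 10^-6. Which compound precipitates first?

Each salt begins to precipitate when Q = Ksp, i.e. when [SO4^2-] reaches its threshold.
For Ag2SO4: 1.2 × 10^-5 = (0.029)^2 × [SO4^2-]  ⇒  [SO4^2-] = 1.4 × 10^-2 M.
For CaSO4: 8.6 x 10^-6 = 0.0052 × [SO4^2-]  ⇒  [SO4^2-] = 1.7 × 10^-3 M.
The salt with the lower threshold [SO4^2-] precipitates first: CaSO4.

CaSO4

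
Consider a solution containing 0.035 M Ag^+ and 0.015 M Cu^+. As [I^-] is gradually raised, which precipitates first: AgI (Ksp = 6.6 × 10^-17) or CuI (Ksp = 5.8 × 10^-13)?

Each salt begins to precipitate when Q = Ksp, i.e. when [I^-] reaches its threshold.
For AgI: 6.6 × 10^-17 = 0.035 × [I^-]  ⇒  [I^-] = 1.9 × 10^-15 M.
For CuI: 5.8 × 10^-13 = 0.015 × [I^-]  ⇒  [I^-] = 3.9 × 10^-11 M.
The salt with the lower threshold [I^-] precipitates first: AgI.

AgI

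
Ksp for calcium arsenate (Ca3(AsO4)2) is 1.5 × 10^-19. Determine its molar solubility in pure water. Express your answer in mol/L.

Ca3(AsO4)2(s) ⇌ 3 Ca^2+(aq) + 2 AsO4^3-(aq)
Ksp = [Ca^2+]^3[AsO4^3-]^2
For each mole of Ca3(AsO4)2 that dissolves: [Ca^2+] = 3s, [AsO4^3-] = 2s.
Substituting: Ksp = (3s)^3(2s)^2 = 108s^5
s^5 = 1.5 × 10^-19 / 108, so s = 6.7 x 10^-5 M

s ≈ 6.7e-5 M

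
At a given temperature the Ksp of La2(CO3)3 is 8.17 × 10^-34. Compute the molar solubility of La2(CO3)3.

La2(CO3)3(s) <=> 2 La^3+(aq) + 3 CO3^2-(aq)
Ksp = [La^3+]^2[CO3^2-]^3
For each mole of La2(CO3)3 that dissolves: [La^3+] = 2s, [CO3^2-] = 3s.
Ksp = (2s)^2(3s)^3 = 108s^5
s^5 = 8.17 × 10^-34 / 108, so s = 9.46 × 10^-8 M

9.46 × 10^-8 M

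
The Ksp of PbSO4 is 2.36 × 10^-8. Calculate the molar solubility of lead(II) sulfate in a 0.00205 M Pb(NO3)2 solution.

s = 1.15e-5 M

PbSO4(s) <=> Pb^2+ + SO4^2-
Ksp = [Pb^2+][SO4^2-]
Let s = moles of PbSO4 that dissolve per litre. [Pb^2+] = 0.00205 + s ≈ 0.00205, [SO4^2-] = s (common-ion effect: Pb^2+ is already 0.00205 M).
Ksp ≈ 0.00205 × s
s = 1.15 × 10^-5 M
Check: s = 1.2 x 10^-5 ≪ 0.00205, so the approximation is valid.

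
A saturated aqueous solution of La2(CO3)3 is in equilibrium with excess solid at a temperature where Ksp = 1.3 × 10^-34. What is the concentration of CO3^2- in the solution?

La2(CO3)3(s) ⇌ 2 La^3+ + 3 CO3^2-
Ksp = [La^3+]^2[CO3^2-]^3
For each mole of La2(CO3)3 that dissolves: [La^3+] = 2s, [CO3^2-] = 3s.
So Ksp = (2s)^2 × (3s)^3 = 108s^5
Solving, s = (1.3 × 10^-34/108)^(1/5) = 6.55 × 10^-8 M
[CO3^2-] = 3s = 2.0 × 10^-7 M

[CO3^2-] = 2.0e-7 M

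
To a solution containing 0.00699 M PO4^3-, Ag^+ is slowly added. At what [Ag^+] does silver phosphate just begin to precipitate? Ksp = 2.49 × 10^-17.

[Ag^+] ≈ 1.53 x 10^-5 M

Ag3PO4(s) <=> 3 Ag^+ + PO4^3-
Ksp = [Ag^+]^3[PO4^3-]
Precipitation begins when Q = Ksp. With [PO4^3-] = 0.00699 M:
2.49 × 10^-17 = (0.00699) × [Ag^+]^3
[Ag^+] = (2.49 × 10^-17 / 6.99 × 10^-3)^(1/3) = 1.53 × 10^-5 M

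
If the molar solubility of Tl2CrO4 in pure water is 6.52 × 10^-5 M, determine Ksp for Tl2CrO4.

Ksp = 1.11 x 10^-12

Tl2CrO4(s) <=> 2 Tl^+ + CrO4^2-
With molar solubility s: [Tl^+] = 2s, [CrO4^2-] = s.
Ksp = [Tl^+]^2[CrO4^2-]
So Ksp = (2s)^2 × s = 4s^3
Ksp = 4 × (6.52 × 10^-5)^3 = 1.11 × 10^-12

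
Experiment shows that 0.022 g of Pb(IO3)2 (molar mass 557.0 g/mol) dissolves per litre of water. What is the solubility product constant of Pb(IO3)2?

Ksp = 2.5 × 10^-13

Molar solubility s = (2.2 × 10^-2 g/L) / (557.0 g/mol) = 3.95 × 10^-5 M.
Pb(IO3)2(s) ⇌ Pb^2+ + 2 IO3^-
Let s = molar solubility. Then [Pb^2+] = s and [IO3^-] = 2s.
Ksp = [Pb^2+][IO3^-]^2
Substituting: Ksp = s(2s)^2 = 4s^3
Ksp = 4 × (3.95 × 10^-5)^3 = 2.5 × 10^-13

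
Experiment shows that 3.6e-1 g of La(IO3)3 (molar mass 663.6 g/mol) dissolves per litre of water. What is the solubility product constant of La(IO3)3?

2.3 x 10^-12

Molar solubility s = (3.6 × 10^-1 g/L) / (663.6 g/mol) = 5.42 × 10^-4 M.
La(IO3)3(s) ⇌ La^3+ + 3 IO3^-
For each mole of La(IO3)3 that dissolves: [La^3+] = s, [IO3^-] = 3s.
Ksp = [La^3+][IO3^-]^3
Substituting: Ksp = s(3s)^3 = 27s^4
With s = 5.42 × 10^-4: Ksp = 2.3 x 10^-12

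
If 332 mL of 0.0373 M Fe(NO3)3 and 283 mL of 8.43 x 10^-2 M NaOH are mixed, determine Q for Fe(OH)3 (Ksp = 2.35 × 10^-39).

1.18 × 10^-6

Total volume = 332 + 283 = 615 mL.
[Fe^3+] = 3.73 × 10^-2 × (332/615) = 2.014 x 10^-2 M
[OH^-] = 8.43 x 10^-2 × (283/615) = 3.879 x 10^-2 M
Fe(OH)3(s) ⇌ Fe^3+(aq) + 3 OH^-(aq), so Q = [Fe^3+][OH^-]^3
Q = (2.014 × 10^-2)(3.879 × 10^-2)^3 = 1.18 × 10^-6
Q > Ksp, so Fe(OH)3 will precipitate.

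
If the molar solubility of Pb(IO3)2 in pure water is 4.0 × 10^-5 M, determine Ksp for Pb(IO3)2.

Pb(IO3)2(s) <=> Pb^2+ + 2 IO3^-
For each mole of Pb(IO3)2 that dissolves: [Pb^2+] = s, [IO3^-] = 2s.
Ksp = [Pb^2+][IO3^-]^2
Substituting: Ksp = s(2s)^2 = 4s^3
With s = 4.0 x 10^-5: Ksp = 2.6 × 10^-13

Ksp = 2.6e-13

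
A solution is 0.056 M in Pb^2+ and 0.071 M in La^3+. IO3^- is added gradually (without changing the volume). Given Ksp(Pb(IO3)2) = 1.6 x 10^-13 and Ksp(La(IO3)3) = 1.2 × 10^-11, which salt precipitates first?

Precipitation of each salt starts when its ion product equals its Ksp.
For Pb(IO3)2: 1.6 x 10^-13 = 0.056 × [IO3^-]^2  ⇒  [IO3^-] = 1.7 × 10^-6 M.
For La(IO3)3: 1.2 × 10^-11 = 0.071 × [IO3^-]^3  ⇒  [IO3^-] = 5.5 × 10^-4 M.
The salt with the lower threshold [IO3^-] precipitates first: Pb(IO3)2.

Pb(IO3)2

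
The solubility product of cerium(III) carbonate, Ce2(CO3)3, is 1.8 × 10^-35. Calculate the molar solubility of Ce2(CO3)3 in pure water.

Ce2(CO3)3(s) <=> 2 Ce^3+ + 3 CO3^2-
Ksp = [Ce^3+]^2[CO3^2-]^3
If s mol/L of Ce2(CO3)3 dissolves, [Ce^3+] = 2s and [CO3^2-] = 3s.
Ksp = (2s)^2(3s)^3 = 108s^5
Solving, s = (1.8 × 10^-35/108)^(1/5) = 4.4 x 10^-8 M

4.4 × 10^-8 M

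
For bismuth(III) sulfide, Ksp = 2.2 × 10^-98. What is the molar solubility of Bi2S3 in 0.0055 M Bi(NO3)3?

3.0 x 10^-32 M

Bi2S3(s) ⇌ 2 Bi^3+(aq) + 3 S^2-(aq)
Ksp = [Bi^3+]^2[S^2-]^3
Let s be the molar solubility in this solution. [Bi^3+] = 0.0055 + 2s ≈ 0.0055, [S^2-] = 3s (since Bi^3+ from Bi(NO3)3 dominates).
Ksp ≈ (0.0055)^2 × (3s)^3
s = 3.0 x 10^-32 M
Check: 2s = 6.0 × 10^-32 ≪ 0.0055, so the approximation is valid.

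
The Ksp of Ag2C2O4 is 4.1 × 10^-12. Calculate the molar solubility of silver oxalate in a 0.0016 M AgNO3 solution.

s = 1.6 × 10^-6 M

Ag2C2O4(s) <=> 2 Ag^+ + C2O4^2-
Ksp = [Ag^+]^2[C2O4^2-]
Let s be the molar solubility in this solution. [Ag^+] = 0.0016 + 2s ≈ 0.0016, [C2O4^2-] = s (common-ion effect: Ag^+ is already 0.0016 M).
Ksp ≈ (0.0016)^2 × s
s = 1.6 × 10^-6 M
Check: 2s = 3.2 x 10^-6 ≪ 0.0016, so the approximation is valid.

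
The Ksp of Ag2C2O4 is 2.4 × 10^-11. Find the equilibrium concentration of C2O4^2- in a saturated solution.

[C2O4^2-] = 1.8e-4 M

Ag2C2O4(s) ⇌ 2 Ag^+(aq) + C2O4^2-(aq)
Ksp = [Ag^+]^2[C2O4^2-]
Let s = molar solubility. Then [Ag^+] = 2s and [C2O4^2-] = s.
Substituting: Ksp = (2s)^2s = 4s^3
s^3 = 2.4 × 10^-11 / 4, so s = 1.82 x 10^-4 M
[C2O4^2-] = s = 1.8 × 10^-4 M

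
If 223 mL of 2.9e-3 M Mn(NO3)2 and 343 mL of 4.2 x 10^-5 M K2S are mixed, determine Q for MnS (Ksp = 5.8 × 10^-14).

Q = 2.9e-8

Total volume = 223 + 343 = 566 mL.
[Mn^2+] = 2.9 x 10^-3 × (223/566) = 1.14 x 10^-3 M
[S^2-] = 4.2 × 10^-5 × (343/566) = 2.55 × 10^-5 M
MnS(s) ⇌ Mn^2+(aq) + S^2-(aq), so Q = [Mn^2+][S^2-]
Q = (1.14 × 10^-3)(2.55 × 10^-5) = 2.9 × 10^-8
Q > Ksp, so MnS will precipitate.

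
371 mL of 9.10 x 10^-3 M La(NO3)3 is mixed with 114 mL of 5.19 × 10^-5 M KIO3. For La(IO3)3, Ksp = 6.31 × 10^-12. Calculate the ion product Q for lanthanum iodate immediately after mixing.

1.26 × 10^-17

Total volume = 371 + 114 = 485 mL.
[La^3+] = 9.10 x 10^-3 × (371/485) = 6.961 × 10^-3 M
[IO3^-] = 5.19 × 10^-5 × (114/485) = 1.220 x 10^-5 M
La(IO3)3(s) ⇌ La^3+ + 3 IO3^-, so Q = [La^3+][IO3^-]^3
Q = (6.961 × 10^-3)(1.220 x 10^-5)^3 = 1.26 x 10^-17
Q < Ksp, so no precipitate of La(IO3)3 forms.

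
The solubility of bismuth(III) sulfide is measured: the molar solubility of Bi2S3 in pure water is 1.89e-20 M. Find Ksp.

Bi2S3(s) ⇌ 2 Bi^3+ + 3 S^2-
If s mol/L of Bi2S3 dissolves, [Bi^3+] = 2s and [S^2-] = 3s.
Ksp = [Bi^3+]^2[S^2-]^3
Ksp = (2s)^2(3s)^3 = 108s^5
Ksp = 108 × (1.89 × 10^-20)^5 = 2.60 × 10^-97

2.60 x 10^-97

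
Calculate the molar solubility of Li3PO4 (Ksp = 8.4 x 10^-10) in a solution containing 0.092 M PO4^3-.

s ≈ 7.0e-4 M

Li3PO4(s) ⇌ 3 Li^+ + PO4^3-
Ksp = [Li^+]^3[PO4^3-]
If s mol/L dissolves here, [Li^+] = 3s, [PO4^3-] = 0.092 + s ≈ 0.092 (since the PO4^3- already present dominates).
Ksp ≈ (3s)^3 × 0.092
s = 7.0 × 10^-4 M
Check: s = 7.0 × 10^-4 ≪ 0.092, so the approximation is valid.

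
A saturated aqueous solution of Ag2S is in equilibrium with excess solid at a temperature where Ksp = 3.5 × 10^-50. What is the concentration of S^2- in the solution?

Ag2S(s) <=> 2 Ag^+(aq) + S^2-(aq)
Ksp = [Ag^+]^2[S^2-]
Let s = molar solubility. Then [Ag^+] = 2s and [S^2-] = s.
Ksp = (2s)^2s = 4s^3
Solving, s = (3.5 × 10^-50/4)^(1/3) = 2.06 x 10^-17 M
[S^2-] = s = 2.1 × 10^-17 M

2.1 × 10^-17 M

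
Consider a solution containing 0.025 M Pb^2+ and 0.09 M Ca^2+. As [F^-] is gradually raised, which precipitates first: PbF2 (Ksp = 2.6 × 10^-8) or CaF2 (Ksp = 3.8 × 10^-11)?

Each salt begins to precipitate when Q = Ksp, i.e. when [F^-] reaches its threshold.
For PbF2: 2.6 × 10^-8 = 0.025 × [F^-]^2  ⇒  [F^-] = 1.0 × 10^-3 M.
For CaF2: 3.8 × 10^-11 = 0.09 × [F^-]^2  ⇒  [F^-] = 2.1 × 10^-5 M.
The salt with the lower threshold [F^-] precipitates first: CaF2.

CaF2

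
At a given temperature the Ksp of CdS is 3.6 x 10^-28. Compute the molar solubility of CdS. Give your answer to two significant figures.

CdS(s) ⇌ Cd^2+(aq) + S^2-(aq)
Ksp = [Cd^2+][S^2-]
Let s = molar solubility. Then [Cd^2+] = s and [S^2-] = s.
Ksp = s × s = s^2
s = √(3.6 x 10^-28) = 1.9 x 10^-14 M

1.9 × 10^-14 M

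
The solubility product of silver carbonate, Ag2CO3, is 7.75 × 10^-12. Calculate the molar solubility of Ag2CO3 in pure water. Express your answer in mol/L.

Ag2CO3(s) ⇌ 2 Ag^+ + CO3^2-
Ksp = [Ag^+]^2[CO3^2-]
With molar solubility s: [Ag^+] = 2s, [CO3^2-] = s.
Ksp = (2s)^2s = 4s^3
s = (7.75 × 10^-12 / 4)^(1/3) = 1.25 × 10^-4 M

s ≈ 1.25 × 10^-4 M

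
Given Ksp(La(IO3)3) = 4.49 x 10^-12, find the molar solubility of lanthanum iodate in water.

La(IO3)3(s) ⇌ La^3+(aq) + 3 IO3^-(aq)
Ksp = [La^3+][IO3^-]^3
For each mole of La(IO3)3 that dissolves: [La^3+] = s, [IO3^-] = 3s.
So Ksp = s × (3s)^3 = 27s^4
s = (4.49 x 10^-12 / 27)^(1/4) = 6.39 × 10^-4 M

s = 6.39 × 10^-4 M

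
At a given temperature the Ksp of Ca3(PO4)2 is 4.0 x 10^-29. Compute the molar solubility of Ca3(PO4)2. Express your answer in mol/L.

Ca3(PO4)2(s) ⇌ 3 Ca^2+ + 2 PO4^3-
Ksp = [Ca^2+]^3[PO4^3-]^2
If s mol/L of Ca3(PO4)2 dissolves, [Ca^2+] = 3s and [PO4^3-] = 2s.
Ksp = (3s)^3(2s)^2 = 108s^5
s = (4.0 x 10^-29 / 108)^(1/5) = 8.2 × 10^-7 M

s ≈ 8.2 x 10^-7 M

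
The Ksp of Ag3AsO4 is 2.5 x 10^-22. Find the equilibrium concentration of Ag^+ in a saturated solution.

Ag3AsO4(s) ⇌ 3 Ag^+ + AsO4^3-
Ksp = [Ag^+]^3[AsO4^3-]
Let s = molar solubility. Then [Ag^+] = 3s and [AsO4^3-] = s.
So Ksp = (3s)^3 × s = 27s^4
s = (2.5 x 10^-22 / 27)^(1/4) = 1.74 × 10^-6 M
[Ag^+] = 3s = 5.2 x 10^-6 M

[Ag^+] ≈ 5.2 x 10^-6 M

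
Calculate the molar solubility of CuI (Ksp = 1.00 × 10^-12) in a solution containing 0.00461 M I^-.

2.17e-10 M

CuI(s) ⇌ Cu^+ + I^-
Ksp = [Cu^+][I^-]
If s mol/L dissolves here, [Cu^+] = s, [I^-] = 0.00461 + s ≈ 0.00461 (common-ion effect: I^- is already 0.00461 M).
Ksp ≈ s × 0.00461
s = 2.17 × 10^-10 M
Check: s = 2.2 × 10^-10 ≪ 0.00461, so the approximation is valid.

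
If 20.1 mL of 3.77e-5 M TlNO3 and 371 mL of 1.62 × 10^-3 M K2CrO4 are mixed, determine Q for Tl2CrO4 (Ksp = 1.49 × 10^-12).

Total volume = 20.1 + 371 = 391.1 mL.
[Tl^+] = 3.77 x 10^-5 × (20.1/391.1) = 1.938 × 10^-6 M
[CrO4^2-] = 1.62 × 10^-3 × (371/391.1) = 1.537 x 10^-3 M
Tl2CrO4(s) ⇌ 2 Tl^+(aq) + CrO4^2-(aq), so Q = [Tl^+]^2[CrO4^2-]
Q = (1.938 × 10^-6)^2(1.537 x 10^-3) = 5.77 × 10^-15
Q < Ksp, so no precipitate of Tl2CrO4 forms.

Q ≈ 5.77 × 10^-15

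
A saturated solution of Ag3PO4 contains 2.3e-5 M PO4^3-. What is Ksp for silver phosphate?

Ag3PO4(s) <=> 3 Ag^+ + PO4^3-
Stoichiometry gives [Ag^+] = (3/1)[PO4^3-] = 6.90 × 10^-5 M.
Ksp = [Ag^+]^3[PO4^3-]
Ksp = (6.90 × 10^-5)^3 × 2.3 x 10^-5 = 7.6 × 10^-18

Ksp = 7.6 x 10^-18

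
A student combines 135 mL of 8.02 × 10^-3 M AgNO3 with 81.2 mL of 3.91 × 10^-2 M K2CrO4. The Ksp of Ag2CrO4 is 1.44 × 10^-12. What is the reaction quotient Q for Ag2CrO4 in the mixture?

Total volume = 135 + 81.2 = 216.2 mL.
[Ag^+] = 8.02 × 10^-3 × (135/216.2) = 5.008 × 10^-3 M
[CrO4^2-] = 3.91 × 10^-2 × (81.2/216.2) = 1.469 × 10^-2 M
Ag2CrO4(s) ⇌ 2 Ag^+(aq) + CrO4^2-(aq), so Q = [Ag^+]^2[CrO4^2-]
Q = (5.008 × 10^-3)^2(1.469 x 10^-2) = 3.68 x 10^-7
Q > Ksp, so Ag2CrO4 will precipitate.

Q ≈ 3.68 x 10^-7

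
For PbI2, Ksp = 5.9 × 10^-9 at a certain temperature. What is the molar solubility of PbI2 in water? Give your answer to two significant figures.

s = 1.1e-3 M

PbI2(s) ⇌ Pb^2+(aq) + 2 I^-(aq)
Ksp = [Pb^2+][I^-]^2
With molar solubility s: [Pb^2+] = s, [I^-] = 2s.
Ksp = s(2s)^2 = 4s^3
Solving, s = (5.9 × 10^-9/4)^(1/3) = 1.1 × 10^-3 M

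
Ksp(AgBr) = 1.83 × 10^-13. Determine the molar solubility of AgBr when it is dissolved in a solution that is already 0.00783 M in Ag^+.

2.34 × 10^-11 M

AgBr(s) <=> Ag^+ + Br^-
Ksp = [Ag^+][Br^-]
Let s be the molar solubility in this solution. [Ag^+] = 0.00783 + s ≈ 0.00783, [Br^-] = s (since the Ag^+ already present dominates).
Ksp ≈ 0.00783 × s
s = 2.34 × 10^-11 M
Check: s = 2.3 × 10^-11 ≪ 0.00783, so the approximation is valid.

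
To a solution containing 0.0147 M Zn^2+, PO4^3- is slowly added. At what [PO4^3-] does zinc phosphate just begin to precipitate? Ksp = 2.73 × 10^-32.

[PO4^3-] = 9.27e-14 M

Zn3(PO4)2(s) <=> 3 Zn^2+ + 2 PO4^3-
Ksp = [Zn^2+]^3[PO4^3-]^2
Precipitation begins when Q = Ksp. With [Zn^2+] = 0.0147 M:
2.73 × 10^-32 = (0.0147)^3 × [PO4^3-]^2
[PO4^3-] = (2.73 × 10^-32 / 3.177 × 10^-6)^(1/2) = 9.27 × 10^-14 M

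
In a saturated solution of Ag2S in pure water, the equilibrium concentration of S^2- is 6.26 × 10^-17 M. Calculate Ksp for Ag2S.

Ag2S(s) ⇌ 2 Ag^+(aq) + S^2-(aq)
Stoichiometry gives [Ag^+] = (2/1)[S^2-] = 1.252 × 10^-16 M.
Ksp = [Ag^+]^2[S^2-]
Ksp = (1.252 × 10^-16)^2 × 6.26 x 10^-17 = 9.81 × 10^-49

Ksp ≈ 9.81e-49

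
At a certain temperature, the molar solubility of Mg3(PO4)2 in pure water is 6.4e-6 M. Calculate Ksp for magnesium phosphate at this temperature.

Mg3(PO4)2(s) ⇌ 3 Mg^2+(aq) + 2 PO4^3-(aq)
If s mol/L of Mg3(PO4)2 dissolves, [Mg^2+] = 3s and [PO4^3-] = 2s.
Ksp = [Mg^2+]^3[PO4^3-]^2
So Ksp = (3s)^3 × (2s)^2 = 108s^5
With s = 6.4 x 10^-6: Ksp = 1.2 × 10^-24

Ksp = 1.2 x 10^-24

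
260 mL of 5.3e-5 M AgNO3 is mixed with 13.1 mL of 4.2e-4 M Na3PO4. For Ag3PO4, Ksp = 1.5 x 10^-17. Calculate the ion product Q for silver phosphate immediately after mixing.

Q ≈ 2.6 x 10^-18

Total volume = 260 + 13.1 = 273.1 mL.
[Ag^+] = 5.3 × 10^-5 × (260/273.1) = 5.05 × 10^-5 M
[PO4^3-] = 4.2 x 10^-4 × (13.1/273.1) = 2.01 x 10^-5 M
Ag3PO4(s) ⇌ 3 Ag^+(aq) + PO4^3-(aq), so Q = [Ag^+]^3[PO4^3-]
Q = (5.05 × 10^-5)^3(2.01 x 10^-5) = 2.6 × 10^-18
Q < Ksp, so no precipitate of Ag3PO4 forms.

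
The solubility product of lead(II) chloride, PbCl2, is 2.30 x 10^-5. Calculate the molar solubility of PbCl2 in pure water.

PbCl2(s) <=> Pb^2+(aq) + 2 Cl^-(aq)
Ksp = [Pb^2+][Cl^-]^2
With molar solubility s: [Pb^2+] = s, [Cl^-] = 2s.
Ksp = s(2s)^2 = 4s^3
Solving, s = (2.30 x 10^-5/4)^(1/3) = 1.79 x 10^-2 M

s = 1.79 x 10^-2 M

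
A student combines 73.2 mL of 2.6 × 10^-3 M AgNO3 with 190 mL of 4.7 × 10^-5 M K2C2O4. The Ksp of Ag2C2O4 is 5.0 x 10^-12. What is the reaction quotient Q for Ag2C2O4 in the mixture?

1.8 x 10^-11

Total volume = 73.2 + 190 = 263.2 mL.
[Ag^+] = 2.6 × 10^-3 × (73.2/263.2) = 7.23 × 10^-4 M
[C2O4^2-] = 4.7 × 10^-5 × (190/263.2) = 3.39 x 10^-5 M
Ag2C2O4(s) ⇌ 2 Ag^+(aq) + C2O4^2-(aq), so Q = [Ag^+]^2[C2O4^2-]
Q = (7.23 × 10^-4)^2(3.39 × 10^-5) = 1.8 x 10^-11
Q > Ksp, so Ag2C2O4 will precipitate.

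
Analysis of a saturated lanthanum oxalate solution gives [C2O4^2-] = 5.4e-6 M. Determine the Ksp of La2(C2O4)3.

Ksp = 2.0 × 10^-27

La2(C2O4)3(s) ⇌ 2 La^3+ + 3 C2O4^2-
Stoichiometry gives [La^3+] = (2/3)[C2O4^2-] = 3.60 × 10^-6 M.
Ksp = [La^3+]^2[C2O4^2-]^3
Ksp = (3.60 × 10^-6)^2 × (5.4 × 10^-6)^3 = 2.0 × 10^-27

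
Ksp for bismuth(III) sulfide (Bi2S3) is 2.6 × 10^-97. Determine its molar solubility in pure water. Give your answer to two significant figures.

Bi2S3(s) ⇌ 2 Bi^3+ + 3 S^2-
Ksp = [Bi^3+]^2[S^2-]^3
Let s = molar solubility. Then [Bi^3+] = 2s and [S^2-] = 3s.
So Ksp = (2s)^2 × (3s)^3 = 108s^5
s = (2.6 × 10^-97 / 108)^(1/5) = 1.9 x 10^-20 M

s ≈ 1.9e-20 M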